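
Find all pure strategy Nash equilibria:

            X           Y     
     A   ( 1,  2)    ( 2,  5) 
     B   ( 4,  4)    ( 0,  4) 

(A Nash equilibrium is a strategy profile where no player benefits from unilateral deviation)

Nash equilibrium: (A, Y), (B, X)

Work:
Best responses:
  P1 vs X: payoffs [1, 4] → best response B (payoff 4)
  P1 vs Y: payoffs [2, 0] → best response A (payoff 2)
  P2 vs A: payoffs [2, 5] → best response Y (payoff 5)
  P2 vs B: payoffs [4, 4] → best response X/Y (payoff 4)
Mutual best responses: (A,Y), (B,X) → Nash equilibria.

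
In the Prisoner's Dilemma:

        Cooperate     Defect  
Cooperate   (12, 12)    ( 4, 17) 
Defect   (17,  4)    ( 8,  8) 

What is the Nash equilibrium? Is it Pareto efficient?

(Defect, Defect) is NE; not Pareto efficient

Work:
Defect dominates Cooperate for both players:
If P2 cooperates: Defect (17) > Cooperate (12)
If P2 defects: Defect (8) > Cooperate (4)
NE: (Defect, Defect) with payoff (8, 8)
But (Cooperate, Cooperate) = (12, 12) Pareto dominates (8, 8)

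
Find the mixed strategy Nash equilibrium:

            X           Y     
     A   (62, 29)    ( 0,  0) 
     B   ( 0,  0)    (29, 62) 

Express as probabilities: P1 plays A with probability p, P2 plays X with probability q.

p = 0.6813, q = 0.3187

Work:
Find probabilities that make opponent indifferent:
P2 chooses q to make P1 indifferent between A and B
P1 chooses p to make P2 indifferent between X and Y
Mixed NE: P1 plays (A: 0.6813, B: 0.3187), P2 plays (X: 0.3187, Y: 0.6813)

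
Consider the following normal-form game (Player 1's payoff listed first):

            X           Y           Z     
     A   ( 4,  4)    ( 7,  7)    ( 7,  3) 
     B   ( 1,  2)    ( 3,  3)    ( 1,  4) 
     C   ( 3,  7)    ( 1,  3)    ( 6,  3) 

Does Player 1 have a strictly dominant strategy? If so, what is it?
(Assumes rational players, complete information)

Yes, Player 1's strictly dominant strategy is A

Work:
A strategy strictly dominates another if it gives a strictly higher payoff against every opponent action. Compare each pair of P1's strategies column-by-column:
  A vs B: [4 vs 1, 7 vs 3, 7 vs 1] → A strictly dominates B
  A vs C: [4 vs 3, 7 vs 1, 7 vs 6] → A strictly dominates C
  B vs A: [1 vs 4, 3 vs 7, 1 vs 7] → B does not strictly dominate A (column X: 1 ≤ 4)
  B vs C: [1 vs 3, 3 vs 1, 1 vs 6] → B does not strictly dominate C (column X: 1 ≤ 3)
  C vs A: [3 vs 4, 1 vs 7, 6 vs 7] → C does not strictly dominate A (column X: 3 ≤ 4)
  C vs B: [3 vs 1, 1 vs 3, 6 vs 1] → C does not strictly dominate B (column Y: 1 ≤ 3)
A strictly dominates every other strategy → strictly dominant.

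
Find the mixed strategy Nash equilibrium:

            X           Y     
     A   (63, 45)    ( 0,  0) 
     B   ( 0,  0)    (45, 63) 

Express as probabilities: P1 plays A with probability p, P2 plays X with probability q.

p = 0.5833, q = 0.4167

Work:
Find probabilities that make opponent indifferent:
P2 chooses q to make P1 indifferent between A and B
P1 chooses p to make P2 indifferent between X and Y
Mixed NE: P1 plays (A: 0.5833, B: 0.4167), P2 plays (X: 0.4167, Y: 0.5833)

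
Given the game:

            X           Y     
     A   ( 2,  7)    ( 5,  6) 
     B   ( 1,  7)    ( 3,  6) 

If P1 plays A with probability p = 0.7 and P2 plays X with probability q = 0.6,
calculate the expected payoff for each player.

E[P1] = 2.78, E[P2] = 6.6

Work:
E[P1] = p·q·π₁(A,X) + p·(1-q)·π₁(A,Y) + (1-p)·q·π₁(B,X) + (1-p)·(1-q)·π₁(B,Y)
= 0.7·0.6·2 + 0.7·0.4·5 + 0.3·0.6·1 + 0.3·0.4·3
= 2.78

E[P2] = 6.6 (similar calculation)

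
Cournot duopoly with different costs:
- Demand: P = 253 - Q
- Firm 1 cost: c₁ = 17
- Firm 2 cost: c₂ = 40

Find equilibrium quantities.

q₁* = 86.33, q₂* = 63.33

Work:
Reaction: q₁ = (253 - 17 - q₂)/2
Reaction: q₂ = (253 - 40 - q₁)/2
Solve simultaneously:
q₁* = (253 - 2×17 + 40)/3 = 86.33
q₂* = (253 - 2×40 + 17)/3 = 63.33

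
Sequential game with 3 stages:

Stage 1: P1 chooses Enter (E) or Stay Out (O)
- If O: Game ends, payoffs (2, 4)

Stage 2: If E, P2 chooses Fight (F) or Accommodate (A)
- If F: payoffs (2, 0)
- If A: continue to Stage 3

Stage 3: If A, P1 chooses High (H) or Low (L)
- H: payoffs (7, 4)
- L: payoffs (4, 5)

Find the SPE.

SPE: (E, A, H); Outcome (7, 4)

Work:
Stage 3: P1 chooses H (7 vs 4)
Stage 2: P2: F->0, A->4 (anticipating H). Choose A
Stage 1: P1: O->2, E->7 (anticipating A, H). Choose E
SPE path: E -> A -> H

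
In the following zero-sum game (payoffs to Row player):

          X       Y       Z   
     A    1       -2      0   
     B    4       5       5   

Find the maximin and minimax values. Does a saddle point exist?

Maximin = 4, Minimax = 4, Saddle: True

Work:
Row minimums: [-2, 4] → maximin = 4
Column maximums: [4, 5, 5] → minimax = 4
Saddle point exists! Game value = 4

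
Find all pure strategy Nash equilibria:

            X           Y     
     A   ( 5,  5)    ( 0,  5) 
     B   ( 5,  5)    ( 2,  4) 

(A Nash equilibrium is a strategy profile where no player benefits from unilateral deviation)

Nash equilibrium: (A, X), (B, X)

Work:
Best responses:
  P1 vs X: payoffs [5, 5] → best response A/B (payoff 5)
  P1 vs Y: payoffs [0, 2] → best response B (payoff 2)
  P2 vs A: payoffs [5, 5] → best response X/Y (payoff 5)
  P2 vs B: payoffs [5, 4] → best response X (payoff 5)
Mutual best responses: (A,X), (B,X) → Nash equilibria.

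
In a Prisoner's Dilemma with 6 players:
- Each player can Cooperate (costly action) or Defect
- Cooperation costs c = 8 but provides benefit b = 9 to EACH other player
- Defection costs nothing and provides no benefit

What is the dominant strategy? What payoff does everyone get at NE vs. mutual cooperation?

Dominant: Defect; NE payoff = 0; Coop payoff = 37

Work:
Defect dominates (saves cost c = 8, benefit to others is external)
NE: All defect → everyone gets 0
If all cooperate: each receives (5)×9 - 8 = 37
Social dilemma: 37 > 0 but NE gives 0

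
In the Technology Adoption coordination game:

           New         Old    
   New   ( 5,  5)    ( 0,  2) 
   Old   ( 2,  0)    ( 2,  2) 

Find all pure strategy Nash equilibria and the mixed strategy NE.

Pure NE: (New, New) and (Old, Old); Mixed NE: p = 0.4, q = 0.4

Work:
Check pure NE:
(New, New): (5, 5) - no unilateral deviation beneficial
(Old, Old): (2, 2) - no unilateral deviation beneficial
Mixed NE: P1 plays New with p = 0.4, P2 plays New with q = 0.4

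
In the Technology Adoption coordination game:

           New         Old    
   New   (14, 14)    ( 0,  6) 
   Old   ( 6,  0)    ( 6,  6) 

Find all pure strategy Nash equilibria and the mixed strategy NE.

Pure NE: (New, New) and (Old, Old); Mixed NE: p = 0.4286, q = 0.4286

Work:
Check pure NE:
(New, New): (14, 14) - no unilateral deviation beneficial
(Old, Old): (6, 6) - no unilateral deviation beneficial
Mixed NE: P1 plays New with p = 0.4286, P2 plays New with q = 0.4286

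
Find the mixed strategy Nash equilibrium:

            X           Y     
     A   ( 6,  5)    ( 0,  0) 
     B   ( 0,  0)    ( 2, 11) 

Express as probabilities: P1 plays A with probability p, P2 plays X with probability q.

p = 0.6875, q = 0.25

Work:
Find probabilities that make opponent indifferent:
P2 chooses q to make P1 indifferent between A and B
P1 chooses p to make P2 indifferent between X and Y
Mixed NE: P1 plays (A: 0.6875, B: 0.3125), P2 plays (X: 0.25, Y: 0.75)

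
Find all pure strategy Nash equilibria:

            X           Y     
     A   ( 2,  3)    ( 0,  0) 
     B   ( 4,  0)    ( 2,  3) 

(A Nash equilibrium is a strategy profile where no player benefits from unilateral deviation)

Nash equilibrium: (B, Y)

Work:
Best responses:
  P1 vs X: payoffs [2, 4] → best response B (payoff 4)
  P1 vs Y: payoffs [0, 2] → best response B (payoff 2)
  P2 vs A: payoffs [3, 0] → best response X (payoff 3)
  P2 vs B: payoffs [0, 3] → best response Y (payoff 3)
Mutual best responses: (B,Y) → Nash equilibria.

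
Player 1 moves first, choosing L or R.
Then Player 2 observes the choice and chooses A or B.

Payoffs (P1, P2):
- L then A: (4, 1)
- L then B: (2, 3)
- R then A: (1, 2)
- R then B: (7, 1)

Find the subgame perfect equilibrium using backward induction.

P1 plays L, P2 plays B after L and A after R; Payoff (2, 3)

Work:
Backward induction:
After L: P2 chooses B → P1 gets 2
After R: P2 chooses A → P1 gets 1
P1 chooses L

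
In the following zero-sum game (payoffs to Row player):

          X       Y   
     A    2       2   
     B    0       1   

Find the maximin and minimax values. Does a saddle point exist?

Maximin = 2, Minimax = 2, Saddle: True

Work:
Row minimums: [2, 0] → maximin = 2
Column maximums: [2, 2] → minimax = 2
Saddle point exists! Game value = 2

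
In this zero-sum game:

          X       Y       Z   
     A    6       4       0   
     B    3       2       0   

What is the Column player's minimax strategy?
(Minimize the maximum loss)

Column should play Z, value = 0

Work:
Column player minimizes Row's maximum payoff:
Column X: max payoff to Row = 6
Column Y: max payoff to Row = 4
Column Z: max payoff to Row = 0
Minimum is 0, achieved by column Z.
Minimax strategy: Z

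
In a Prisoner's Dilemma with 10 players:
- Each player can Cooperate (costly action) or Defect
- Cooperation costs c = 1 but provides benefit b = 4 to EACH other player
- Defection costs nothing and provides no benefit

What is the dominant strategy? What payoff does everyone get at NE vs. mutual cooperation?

Dominant: Defect; NE payoff = 0; Coop payoff = 35

Work:
Defect dominates (saves cost c = 1, benefit to others is external)
NE: All defect → everyone gets 0
If all cooperate: each receives (9)×4 - 1 = 35
Social dilemma: 35 > 0 but NE gives 0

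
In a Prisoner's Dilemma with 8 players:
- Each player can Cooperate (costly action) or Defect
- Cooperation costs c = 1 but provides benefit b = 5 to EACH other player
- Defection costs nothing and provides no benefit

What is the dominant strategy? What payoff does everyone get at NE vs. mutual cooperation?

Dominant: Defect; NE payoff = 0; Coop payoff = 34

Work:
Defect dominates (saves cost c = 1, benefit to others is external)
NE: All defect → everyone gets 0
If all cooperate: each receives (7)×5 - 1 = 34
Social dilemma: 34 > 0 but NE gives 0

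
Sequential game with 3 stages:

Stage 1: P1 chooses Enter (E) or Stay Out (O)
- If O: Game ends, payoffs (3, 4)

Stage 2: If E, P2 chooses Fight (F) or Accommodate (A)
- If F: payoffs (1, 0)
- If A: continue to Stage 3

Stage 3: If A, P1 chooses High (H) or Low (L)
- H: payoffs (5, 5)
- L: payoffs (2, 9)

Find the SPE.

SPE: (E, A, H); Outcome (5, 5)

Work:
Stage 3: P1 chooses H (5 vs 2)
Stage 2: P2: F->0, A->5 (anticipating H). Choose A
Stage 1: P1: O->3, E->5 (anticipating A, H). Choose E
SPE path: E -> A -> H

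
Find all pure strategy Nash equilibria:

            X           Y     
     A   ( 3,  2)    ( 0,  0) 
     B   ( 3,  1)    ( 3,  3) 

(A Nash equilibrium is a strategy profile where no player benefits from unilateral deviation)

Nash equilibrium: (A, X), (B, Y)

Work:
Best responses:
  P1 vs X: payoffs [3, 3] → best response A/B (payoff 3)
  P1 vs Y: payoffs [0, 3] → best response B (payoff 3)
  P2 vs A: payoffs [2, 0] → best response X (payoff 2)
  P2 vs B: payoffs [1, 3] → best response Y (payoff 3)
Mutual best responses: (A,X), (B,Y) → Nash equilibria.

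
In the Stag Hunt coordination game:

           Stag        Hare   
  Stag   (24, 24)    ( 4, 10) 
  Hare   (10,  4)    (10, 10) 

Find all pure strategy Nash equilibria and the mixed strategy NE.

Pure NE: (Stag, Stag) and (Hare, Hare); Mixed NE: p = 0.3, q = 0.3

Work:
Check pure NE:
(Stag, Stag): (24, 24) - no unilateral deviation beneficial
(Hare, Hare): (10, 10) - no unilateral deviation beneficial
Mixed NE: P1 plays Stag with p = 0.3, P2 plays Stag with q = 0.3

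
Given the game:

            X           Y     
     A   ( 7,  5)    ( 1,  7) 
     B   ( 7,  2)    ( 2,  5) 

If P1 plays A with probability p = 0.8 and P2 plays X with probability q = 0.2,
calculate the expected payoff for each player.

E[P1] = 2.36, E[P2] = 6.16

Work:
E[P1] = p·q·π₁(A,X) + p·(1-q)·π₁(A,Y) + (1-p)·q·π₁(B,X) + (1-p)·(1-q)·π₁(B,Y)
= 0.8·0.2·7 + 0.8·0.8·1 + 0.2·0.2·7 + 0.2·0.8·2
= 2.36

E[P2] = 6.16 (similar calculation)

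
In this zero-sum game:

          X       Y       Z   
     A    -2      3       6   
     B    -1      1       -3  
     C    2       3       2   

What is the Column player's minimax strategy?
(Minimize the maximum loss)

Column should play X, value = 2

Work:
Column player minimizes Row's maximum payoff:
Column X: max payoff to Row = 2
Column Y: max payoff to Row = 3
Column Z: max payoff to Row = 6
Minimum is 2, achieved by column X.
Minimax strategy: X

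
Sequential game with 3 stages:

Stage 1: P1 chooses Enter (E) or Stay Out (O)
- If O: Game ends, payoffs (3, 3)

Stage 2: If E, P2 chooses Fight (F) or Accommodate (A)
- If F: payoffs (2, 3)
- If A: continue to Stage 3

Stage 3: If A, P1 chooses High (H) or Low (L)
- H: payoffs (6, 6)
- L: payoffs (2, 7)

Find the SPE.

SPE: (E, A, H); Outcome (6, 6)

Work:
Stage 3: P1 chooses H (6 vs 2)
Stage 2: P2: F->3, A->6 (anticipating H). Choose A
Stage 1: P1: O->3, E->6 (anticipating A, H). Choose E
SPE path: E -> A -> H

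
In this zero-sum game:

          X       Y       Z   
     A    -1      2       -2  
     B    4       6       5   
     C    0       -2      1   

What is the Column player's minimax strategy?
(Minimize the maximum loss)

Column should play X, value = 4

Work:
Column player minimizes Row's maximum payoff:
Column X: max payoff to Row = 4
Column Y: max payoff to Row = 6
Column Z: max payoff to Row = 5
Minimum is 4, achieved by column X.
Minimax strategy: X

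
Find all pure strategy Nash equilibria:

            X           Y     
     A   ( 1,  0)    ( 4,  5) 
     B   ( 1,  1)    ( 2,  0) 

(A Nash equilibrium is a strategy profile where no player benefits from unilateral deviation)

Nash equilibrium: (A, Y), (B, X)

Work:
Best responses:
  P1 vs X: payoffs [1, 1] → best response A/B (payoff 1)
  P1 vs Y: payoffs [4, 2] → best response A (payoff 4)
  P2 vs A: payoffs [0, 5] → best response Y (payoff 5)
  P2 vs B: payoffs [1, 0] → best response X (payoff 1)
Mutual best responses: (A,Y), (B,X) → Nash equilibria.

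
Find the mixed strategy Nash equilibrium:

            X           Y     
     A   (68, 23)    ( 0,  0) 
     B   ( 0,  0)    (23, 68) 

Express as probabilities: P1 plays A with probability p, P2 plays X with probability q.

p = 0.7473, q = 0.2527

Work:
Find probabilities that make opponent indifferent:
P2 chooses q to make P1 indifferent between A and B
P1 chooses p to make P2 indifferent between X and Y
Mixed NE: P1 plays (A: 0.7473, B: 0.2527), P2 plays (X: 0.2527, Y: 0.7473)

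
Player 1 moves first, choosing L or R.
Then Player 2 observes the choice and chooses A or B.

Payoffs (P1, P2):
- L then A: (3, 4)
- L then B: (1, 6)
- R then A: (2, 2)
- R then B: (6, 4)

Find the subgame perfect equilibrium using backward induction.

P1 plays R, P2 plays B after L and B after R; Payoff (6, 4)

Work:
Backward induction:
After L: P2 chooses B → P1 gets 1
After R: P2 chooses B → P1 gets 6
P1 chooses R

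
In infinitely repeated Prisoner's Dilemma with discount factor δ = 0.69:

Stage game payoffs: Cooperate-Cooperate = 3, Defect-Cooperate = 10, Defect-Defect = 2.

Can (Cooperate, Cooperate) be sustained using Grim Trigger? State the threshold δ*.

δ* = 0.875; since δ = 0.69 < 0.875, cooperation cannot be sustained

Work:
For Grim Trigger:
Cooperate forever: 3/(1-δ)
Defect then punished: 10 + 2·δ/(1-δ)
Need: 3/(1-δ) ≥ 10 + 2·δ/(1-δ)
Solving: δ ≥ (T-R)/(T-P) = (10-3)/(10-2) = 0.875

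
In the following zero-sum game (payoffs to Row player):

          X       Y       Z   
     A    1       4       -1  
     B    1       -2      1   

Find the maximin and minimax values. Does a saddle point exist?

Maximin = -1, Minimax = 1, Saddle: False

Work:
Row minimums: [-1, -2] → maximin = -1
Column maximums: [1, 4, 1] → minimax = 1
No saddle point (maximin ≠ minimax). Mixed strategy needed.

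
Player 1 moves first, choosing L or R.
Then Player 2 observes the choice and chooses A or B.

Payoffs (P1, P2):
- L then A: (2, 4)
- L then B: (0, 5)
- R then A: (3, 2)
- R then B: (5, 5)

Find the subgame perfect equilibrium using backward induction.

P1 plays R, P2 plays B after L and B after R; Payoff (5, 5)

Work:
Backward induction:
After L: P2 chooses B → P1 gets 0
After R: P2 chooses B → P1 gets 5
P1 chooses R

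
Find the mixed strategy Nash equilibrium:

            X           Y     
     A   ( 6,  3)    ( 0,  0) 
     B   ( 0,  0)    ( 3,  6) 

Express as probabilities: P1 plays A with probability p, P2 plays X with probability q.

p = 0.6667, q = 0.3333

Work:
Find probabilities that make opponent indifferent:
P2 chooses q to make P1 indifferent between A and B
P1 chooses p to make P2 indifferent between X and Y
Mixed NE: P1 plays (A: 0.6667, B: 0.3333), P2 plays (X: 0.3333, Y: 0.6667)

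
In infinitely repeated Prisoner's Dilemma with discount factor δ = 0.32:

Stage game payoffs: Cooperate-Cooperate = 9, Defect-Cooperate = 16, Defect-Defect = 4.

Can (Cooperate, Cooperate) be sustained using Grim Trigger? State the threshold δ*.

δ* = 0.5833; since δ = 0.32 < 0.5833, cooperation cannot be sustained

Work:
For Grim Trigger:
Cooperate forever: 9/(1-δ)
Defect then punished: 16 + 4·δ/(1-δ)
Need: 9/(1-δ) ≥ 16 + 4·δ/(1-δ)
Solving: δ ≥ (T-R)/(T-P) = (16-9)/(16-4) = 0.5833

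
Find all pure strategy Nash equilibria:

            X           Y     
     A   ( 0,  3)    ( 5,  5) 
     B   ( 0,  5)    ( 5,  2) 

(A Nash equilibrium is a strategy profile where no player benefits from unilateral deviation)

Nash equilibrium: (A, Y), (B, X)

Work:
Best responses:
  P1 vs X: payoffs [0, 0] → best response A/B (payoff 0)
  P1 vs Y: payoffs [5, 5] → best response A/B (payoff 5)
  P2 vs A: payoffs [3, 5] → best response Y (payoff 5)
  P2 vs B: payoffs [5, 2] → best response X (payoff 5)
Mutual best responses: (A,Y), (B,X) → Nash equilibria.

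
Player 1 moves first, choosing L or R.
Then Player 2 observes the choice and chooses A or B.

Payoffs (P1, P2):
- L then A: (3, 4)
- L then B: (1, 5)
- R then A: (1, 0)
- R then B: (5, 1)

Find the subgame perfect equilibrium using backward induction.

P1 plays R, P2 plays B after L and B after R; Payoff (5, 1)

Work:
Backward induction:
After L: P2 chooses B → P1 gets 1
After R: P2 chooses B → P1 gets 5
P1 chooses R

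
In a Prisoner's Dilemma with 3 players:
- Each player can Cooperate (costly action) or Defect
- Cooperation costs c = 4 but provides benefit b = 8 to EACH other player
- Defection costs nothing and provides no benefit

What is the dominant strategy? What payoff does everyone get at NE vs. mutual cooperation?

Dominant: Defect; NE payoff = 0; Coop payoff = 12

Work:
Defect dominates (saves cost c = 4, benefit to others is external)
NE: All defect → everyone gets 0
If all cooperate: each receives (2)×8 - 4 = 12
Social dilemma: 12 > 0 but NE gives 0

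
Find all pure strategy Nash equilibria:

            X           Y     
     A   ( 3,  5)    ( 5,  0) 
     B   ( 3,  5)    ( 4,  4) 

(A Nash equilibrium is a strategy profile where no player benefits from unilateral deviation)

Nash equilibrium: (A, X), (B, X)

Work:
Best responses:
  P1 vs X: payoffs [3, 3] → best response A/B (payoff 3)
  P1 vs Y: payoffs [5, 4] → best response A (payoff 5)
  P2 vs A: payoffs [5, 0] → best response X (payoff 5)
  P2 vs B: payoffs [5, 4] → best response X (payoff 5)
Mutual best responses: (A,X), (B,X) → Nash equilibria.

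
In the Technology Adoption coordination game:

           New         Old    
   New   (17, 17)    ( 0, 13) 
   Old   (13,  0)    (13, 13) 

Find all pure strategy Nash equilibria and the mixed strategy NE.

Pure NE: (New, New) and (Old, Old); Mixed NE: p = 0.7647, q = 0.7647

Work:
Check pure NE:
(New, New): (17, 17) - no unilateral deviation beneficial
(Old, Old): (13, 13) - no unilateral deviation beneficial
Mixed NE: P1 plays New with p = 0.7647, P2 plays New with q = 0.7647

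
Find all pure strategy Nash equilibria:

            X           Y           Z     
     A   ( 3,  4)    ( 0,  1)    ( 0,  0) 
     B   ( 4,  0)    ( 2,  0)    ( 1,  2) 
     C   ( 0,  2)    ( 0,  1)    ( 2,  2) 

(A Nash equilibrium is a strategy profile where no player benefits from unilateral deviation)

Nash equilibrium: (C, Z)

Work:
Best responses:
  P1 vs X: payoffs [3, 4, 0] → best response B (payoff 4)
  P1 vs Y: payoffs [0, 2, 0] → best response B (payoff 2)
  P1 vs Z: payoffs [0, 1, 2] → best response C (payoff 2)
  P2 vs A: payoffs [4, 1, 0] → best response X (payoff 4)
  P2 vs B: payoffs [0, 0, 2] → best response Z (payoff 2)
  P2 vs C: payoffs [2, 1, 2] → best response X/Z (payoff 2)
Mutual best responses: (C,Z) → Nash equilibria.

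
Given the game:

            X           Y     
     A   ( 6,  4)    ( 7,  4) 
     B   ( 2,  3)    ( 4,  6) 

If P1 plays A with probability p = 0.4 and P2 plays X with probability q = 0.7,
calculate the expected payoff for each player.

E[P1] = 4.08, E[P2] = 3.94

Work:
E[P1] = p·q·π₁(A,X) + p·(1-q)·π₁(A,Y) + (1-p)·q·π₁(B,X) + (1-p)·(1-q)·π₁(B,Y)
= 0.4·0.7·6 + 0.4·0.3·7 + 0.6·0.7·2 + 0.6·0.3·4
= 4.08

E[P2] = 3.94 (similar calculation)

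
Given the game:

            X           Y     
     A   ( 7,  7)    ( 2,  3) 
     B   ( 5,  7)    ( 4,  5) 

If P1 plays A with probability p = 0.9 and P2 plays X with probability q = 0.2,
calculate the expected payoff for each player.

E[P1] = 3.12, E[P2] = 3.96

Work:
E[P1] = p·q·π₁(A,X) + p·(1-q)·π₁(A,Y) + (1-p)·q·π₁(B,X) + (1-p)·(1-q)·π₁(B,Y)
= 0.9·0.2·7 + 0.9·0.8·2 + 0.1·0.2·5 + 0.1·0.8·4
= 3.12

E[P2] = 3.96 (similar calculation)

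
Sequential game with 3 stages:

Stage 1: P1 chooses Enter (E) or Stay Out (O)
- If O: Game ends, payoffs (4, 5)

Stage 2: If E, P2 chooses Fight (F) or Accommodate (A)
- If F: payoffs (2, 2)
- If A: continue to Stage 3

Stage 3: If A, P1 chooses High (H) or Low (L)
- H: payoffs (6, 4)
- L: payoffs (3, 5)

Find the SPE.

SPE: (E, A, H); Outcome (6, 4)

Work:
Stage 3: P1 chooses H (6 vs 3)
Stage 2: P2: F->2, A->4 (anticipating H). Choose A
Stage 1: P1: O->4, E->6 (anticipating A, H). Choose E
SPE path: E -> A -> H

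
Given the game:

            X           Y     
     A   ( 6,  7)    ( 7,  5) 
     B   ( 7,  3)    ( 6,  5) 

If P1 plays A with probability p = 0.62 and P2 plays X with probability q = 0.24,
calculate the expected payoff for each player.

E[P1] = 6.5624, E[P2] = 5.1152

Work:
E[P1] = p·q·π₁(A,X) + p·(1-q)·π₁(A,Y) + (1-p)·q·π₁(B,X) + (1-p)·(1-q)·π₁(B,Y)
= 0.62·0.24·6 + 0.62·0.76·7 + 0.38·0.24·7 + 0.38·0.76·6
= 6.5624

E[P2] = 5.1152 (similar calculation)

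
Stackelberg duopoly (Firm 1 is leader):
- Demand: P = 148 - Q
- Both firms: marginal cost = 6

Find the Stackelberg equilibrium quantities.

q₁* (leader) = 71.0, q₂* (follower) = 35.5

Work:
Follower's reaction: q₂ = (a - c - q₁)/2
Leader substitutes: π₁ = q₁·(a - q₁ - (a-c-q₁)/2 - c)
FOC: q₁* = (148 - 6)/2 = 71.00
Then: q₂* = (148 - 6 - 71.0)/2 = 35.50
Leader has first-mover advantage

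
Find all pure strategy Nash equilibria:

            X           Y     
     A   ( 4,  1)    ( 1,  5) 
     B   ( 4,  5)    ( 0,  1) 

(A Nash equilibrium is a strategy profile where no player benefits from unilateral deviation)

Nash equilibrium: (A, Y), (B, X)

Work:
Best responses:
  P1 vs X: payoffs [4, 4] → best response A/B (payoff 4)
  P1 vs Y: payoffs [1, 0] → best response A (payoff 1)
  P2 vs A: payoffs [1, 5] → best response Y (payoff 5)
  P2 vs B: payoffs [5, 1] → best response X (payoff 5)
Mutual best responses: (A,Y), (B,X) → Nash equilibria.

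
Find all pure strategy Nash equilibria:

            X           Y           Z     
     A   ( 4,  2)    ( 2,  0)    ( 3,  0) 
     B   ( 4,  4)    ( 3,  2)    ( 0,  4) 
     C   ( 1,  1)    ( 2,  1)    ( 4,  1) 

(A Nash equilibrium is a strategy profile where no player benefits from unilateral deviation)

Nash equilibrium: (A, X), (B, X), (C, Z)

Work:
Best responses:
  P1 vs X: payoffs [4, 4, 1] → best response A/B (payoff 4)
  P1 vs Y: payoffs [2, 3, 2] → best response B (payoff 3)
  P1 vs Z: payoffs [3, 0, 4] → best response C (payoff 4)
  P2 vs A: payoffs [2, 0, 0] → best response X (payoff 2)
  P2 vs B: payoffs [4, 2, 4] → best response X/Z (payoff 4)
  P2 vs C: payoffs [1, 1, 1] → best response X/Y/Z (payoff 1)
Mutual best responses: (A,X), (B,X), (C,Z) → Nash equilibria.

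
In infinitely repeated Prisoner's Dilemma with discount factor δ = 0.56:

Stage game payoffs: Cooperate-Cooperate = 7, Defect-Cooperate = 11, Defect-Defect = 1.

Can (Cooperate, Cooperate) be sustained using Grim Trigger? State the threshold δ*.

δ* = 0.4; since δ = 0.56 ≥ 0.4, cooperation can be sustained

Work:
For Grim Trigger:
Cooperate forever: 7/(1-δ)
Defect then punished: 11 + 1·δ/(1-δ)
Need: 7/(1-δ) ≥ 11 + 1·δ/(1-δ)
Solving: δ ≥ (T-R)/(T-P) = (11-7)/(11-1) = 0.4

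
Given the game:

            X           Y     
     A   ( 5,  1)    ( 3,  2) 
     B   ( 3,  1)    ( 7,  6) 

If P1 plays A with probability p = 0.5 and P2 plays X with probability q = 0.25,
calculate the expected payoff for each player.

E[P1] = 4.75, E[P2] = 3.25

Work:
E[P1] = p·q·π₁(A,X) + p·(1-q)·π₁(A,Y) + (1-p)·q·π₁(B,X) + (1-p)·(1-q)·π₁(B,Y)
= 0.5·0.25·5 + 0.5·0.75·3 + 0.5·0.25·3 + 0.5·0.75·7
= 4.75

E[P2] = 3.25 (similar calculation)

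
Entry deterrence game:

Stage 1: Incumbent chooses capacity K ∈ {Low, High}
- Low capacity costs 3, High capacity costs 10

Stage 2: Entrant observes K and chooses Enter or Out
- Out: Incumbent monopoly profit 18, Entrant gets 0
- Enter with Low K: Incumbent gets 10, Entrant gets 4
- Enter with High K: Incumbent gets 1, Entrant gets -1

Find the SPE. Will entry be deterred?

SPE: (High, Enter|Low, Out|High); Entry deterred. Incumbent net profit = 8

Work:
After Low K: Entrant enters (4 > 0)
After High K: Entrant stays out (-1 < 0)
Incumbent: Low → 10−3=7, High → 18−10=8
Incumbent chooses High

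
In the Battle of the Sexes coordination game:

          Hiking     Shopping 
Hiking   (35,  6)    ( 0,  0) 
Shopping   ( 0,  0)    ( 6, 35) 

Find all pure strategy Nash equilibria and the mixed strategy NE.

Pure NE: (Hiking, Hiking) and (Shopping, Shopping); Mixed NE: p = 0.8537, q = 0.1463

Work:
Check pure NE:
(Hiking, Hiking): (35, 6) - no unilateral deviation beneficial
(Shopping, Shopping): (6, 35) - no unilateral deviation beneficial
Mixed NE: P1 plays Hiking with p = 0.8537, P2 plays Hiking with q = 0.1463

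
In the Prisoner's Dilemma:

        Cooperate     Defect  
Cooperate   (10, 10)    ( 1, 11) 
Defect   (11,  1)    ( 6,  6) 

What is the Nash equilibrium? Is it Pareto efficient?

(Defect, Defect) is NE; not Pareto efficient

Work:
Defect dominates Cooperate for both players:
If P2 cooperates: Defect (11) > Cooperate (10)
If P2 defects: Defect (6) > Cooperate (1)
NE: (Defect, Defect) with payoff (6, 6)
But (Cooperate, Cooperate) = (10, 10) Pareto dominates (6, 6)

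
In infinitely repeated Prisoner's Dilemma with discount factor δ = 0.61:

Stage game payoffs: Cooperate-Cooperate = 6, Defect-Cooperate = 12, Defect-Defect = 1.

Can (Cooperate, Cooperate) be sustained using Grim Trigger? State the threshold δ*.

δ* = 0.5455; since δ = 0.61 ≥ 0.5455, cooperation can be sustained

Work:
For Grim Trigger:
Cooperate forever: 6/(1-δ)
Defect then punished: 12 + 1·δ/(1-δ)
Need: 6/(1-δ) ≥ 12 + 1·δ/(1-δ)
Solving: δ ≥ (T-R)/(T-P) = (12-6)/(12-1) = 0.5455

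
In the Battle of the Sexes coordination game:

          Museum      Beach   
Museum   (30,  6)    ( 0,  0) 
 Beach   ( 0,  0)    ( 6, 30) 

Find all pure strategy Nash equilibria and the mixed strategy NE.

Pure NE: (Museum, Museum) and (Beach, Beach); Mixed NE: p = 0.8333, q = 0.1667

Work:
Check pure NE:
(Museum, Museum): (30, 6) - no unilateral deviation beneficial
(Beach, Beach): (6, 30) - no unilateral deviation beneficial
Mixed NE: P1 plays Museum with p = 0.8333, P2 plays Museum with q = 0.1667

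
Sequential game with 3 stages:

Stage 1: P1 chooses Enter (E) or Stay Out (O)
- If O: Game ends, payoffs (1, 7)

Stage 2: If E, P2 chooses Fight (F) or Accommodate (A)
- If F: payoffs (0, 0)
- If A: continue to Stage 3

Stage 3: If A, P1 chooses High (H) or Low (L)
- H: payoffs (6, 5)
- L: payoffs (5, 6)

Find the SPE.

SPE: (E, A, H); Outcome (6, 5)

Work:
Stage 3: P1 chooses H (6 vs 5)
Stage 2: P2: F->0, A->5 (anticipating H). Choose A
Stage 1: P1: O->1, E->6 (anticipating A, H). Choose E
SPE path: E -> A -> H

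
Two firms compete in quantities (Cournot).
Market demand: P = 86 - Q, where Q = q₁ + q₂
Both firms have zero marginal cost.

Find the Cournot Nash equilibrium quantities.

q₁* = q₂* = 28.67; P* = 28.67

Work:
Profit: π_i = P·q_i = (a - q_i - q_j)·q_i
FOC: ∂π_i/∂q_i = a - 2q_i - q_j = 0
Reaction function: q_i = (86 - q_j)/2
Symmetry: q* = 86/3 = 28.67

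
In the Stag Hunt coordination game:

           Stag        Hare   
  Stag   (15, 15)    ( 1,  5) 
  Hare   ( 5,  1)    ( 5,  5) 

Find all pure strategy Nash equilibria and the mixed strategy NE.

Pure NE: (Stag, Stag) and (Hare, Hare); Mixed NE: p = 0.2857, q = 0.2857

Work:
Check pure NE:
(Stag, Stag): (15, 15) - no unilateral deviation beneficial
(Hare, Hare): (5, 5) - no unilateral deviation beneficial
Mixed NE: P1 plays Stag with p = 0.2857, P2 plays Stag with q = 0.2857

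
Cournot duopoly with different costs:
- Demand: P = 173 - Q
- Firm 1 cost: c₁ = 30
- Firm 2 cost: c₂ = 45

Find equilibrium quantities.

q₁* = 52.67, q₂* = 37.67

Work:
Reaction: q₁ = (173 - 30 - q₂)/2
Reaction: q₂ = (173 - 45 - q₁)/2
Solve simultaneously:
q₁* = (173 - 2×30 + 45)/3 = 52.67
q₂* = (173 - 2×45 + 30)/3 = 37.67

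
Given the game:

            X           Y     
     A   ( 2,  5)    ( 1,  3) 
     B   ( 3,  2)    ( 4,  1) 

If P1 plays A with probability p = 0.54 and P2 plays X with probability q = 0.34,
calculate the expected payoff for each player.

E[P1] = 2.4072, E[P2] = 2.6036

Work:
E[P1] = p·q·π₁(A,X) + p·(1-q)·π₁(A,Y) + (1-p)·q·π₁(B,X) + (1-p)·(1-q)·π₁(B,Y)
= 0.54·0.34·2 + 0.54·0.66·1 + 0.46·0.34·3 + 0.46·0.66·4
= 2.4072

E[P2] = 2.6036 (similar calculation)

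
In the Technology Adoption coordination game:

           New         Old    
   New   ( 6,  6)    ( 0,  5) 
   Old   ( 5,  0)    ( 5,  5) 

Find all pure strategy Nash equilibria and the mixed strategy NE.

Pure NE: (New, New) and (Old, Old); Mixed NE: p = 0.8333, q = 0.8333

Work:
Check pure NE:
(New, New): (6, 6) - no unilateral deviation beneficial
(Old, Old): (5, 5) - no unilateral deviation beneficial
Mixed NE: P1 plays New with p = 0.8333, P2 plays New with q = 0.8333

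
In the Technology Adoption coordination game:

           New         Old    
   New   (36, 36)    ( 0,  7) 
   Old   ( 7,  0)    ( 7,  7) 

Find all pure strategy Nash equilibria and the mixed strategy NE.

Pure NE: (New, New) and (Old, Old); Mixed NE: p = 0.1944, q = 0.1944

Work:
Check pure NE:
(New, New): (36, 36) - no unilateral deviation beneficial
(Old, Old): (7, 7) - no unilateral deviation beneficial
Mixed NE: P1 plays New with p = 0.1944, P2 plays New with q = 0.1944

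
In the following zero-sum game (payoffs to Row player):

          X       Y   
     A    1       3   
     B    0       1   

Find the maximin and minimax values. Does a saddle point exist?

Maximin = 1, Minimax = 1, Saddle: True

Work:
Row minimums: [1, 0] → maximin = 1
Column maximums: [1, 3] → minimax = 1
Saddle point exists! Game value = 1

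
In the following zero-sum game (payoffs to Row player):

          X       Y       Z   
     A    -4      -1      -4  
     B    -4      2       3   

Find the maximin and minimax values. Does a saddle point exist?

Maximin = -4, Minimax = -4, Saddle: True

Work:
Row minimums: [-4, -4] → maximin = -4
Column maximums: [-4, 2, 3] → minimax = -4
Saddle point exists! Game value = -4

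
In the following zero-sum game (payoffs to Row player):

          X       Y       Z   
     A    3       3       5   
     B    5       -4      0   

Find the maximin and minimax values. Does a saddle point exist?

Maximin = 3, Minimax = 3, Saddle: True

Work:
Row minimums: [3, -4] → maximin = 3
Column maximums: [5, 3, 5] → minimax = 3
Saddle point exists! Game value = 3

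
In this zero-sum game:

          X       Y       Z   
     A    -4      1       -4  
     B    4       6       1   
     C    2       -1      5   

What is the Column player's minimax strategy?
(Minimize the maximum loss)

Column should play X, value = 4

Work:
Column player minimizes Row's maximum payoff:
Column X: max payoff to Row = 4
Column Y: max payoff to Row = 6
Column Z: max payoff to Row = 5
Minimum is 4, achieved by column X.
Minimax strategy: X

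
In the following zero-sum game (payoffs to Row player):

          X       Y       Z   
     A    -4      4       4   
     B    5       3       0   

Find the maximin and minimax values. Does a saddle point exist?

Maximin = 0, Minimax = 4, Saddle: False

Work:
Row minimums: [-4, 0] → maximin = 0
Column maximums: [5, 4, 4] → minimax = 4
No saddle point (maximin ≠ minimax). Mixed strategy needed.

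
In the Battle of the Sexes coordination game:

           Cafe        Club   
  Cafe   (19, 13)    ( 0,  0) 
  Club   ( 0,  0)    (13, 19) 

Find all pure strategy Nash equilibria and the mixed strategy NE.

Pure NE: (Cafe, Cafe) and (Club, Club); Mixed NE: p = 0.5938, q = 0.4062

Work:
Check pure NE:
(Cafe, Cafe): (19, 13) - no unilateral deviation beneficial
(Club, Club): (13, 19) - no unilateral deviation beneficial
Mixed NE: P1 plays Cafe with p = 0.5938, P2 plays Cafe with q = 0.4062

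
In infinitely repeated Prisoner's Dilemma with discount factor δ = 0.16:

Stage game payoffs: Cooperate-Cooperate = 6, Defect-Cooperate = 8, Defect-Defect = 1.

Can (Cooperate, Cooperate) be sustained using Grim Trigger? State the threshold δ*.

δ* = 0.2857; since δ = 0.16 < 0.2857, cooperation cannot be sustained

Work:
For Grim Trigger:
Cooperate forever: 6/(1-δ)
Defect then punished: 8 + 1·δ/(1-δ)
Need: 6/(1-δ) ≥ 8 + 1·δ/(1-δ)
Solving: δ ≥ (T-R)/(T-P) = (8-6)/(8-1) = 0.2857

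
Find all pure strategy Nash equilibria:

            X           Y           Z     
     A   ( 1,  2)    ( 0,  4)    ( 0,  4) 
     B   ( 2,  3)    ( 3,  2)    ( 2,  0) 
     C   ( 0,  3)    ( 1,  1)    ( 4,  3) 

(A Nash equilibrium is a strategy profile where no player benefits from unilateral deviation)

Nash equilibrium: (B, X), (C, Z)

Work:
Best responses:
  P1 vs X: payoffs [1, 2, 0] → best response B (payoff 2)
  P1 vs Y: payoffs [0, 3, 1] → best response B (payoff 3)
  P1 vs Z: payoffs [0, 2, 4] → best response C (payoff 4)
  P2 vs A: payoffs [2, 4, 4] → best response Y/Z (payoff 4)
  P2 vs B: payoffs [3, 2, 0] → best response X (payoff 3)
  P2 vs C: payoffs [3, 1, 3] → best response X/Z (payoff 3)
Mutual best responses: (B,X), (C,Z) → Nash equilibria.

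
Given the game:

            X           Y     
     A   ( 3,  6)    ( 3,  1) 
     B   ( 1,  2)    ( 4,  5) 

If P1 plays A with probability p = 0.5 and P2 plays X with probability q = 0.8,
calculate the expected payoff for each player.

E[P1] = 2.3, E[P2] = 3.8

Work:
E[P1] = p·q·π₁(A,X) + p·(1-q)·π₁(A,Y) + (1-p)·q·π₁(B,X) + (1-p)·(1-q)·π₁(B,Y)
= 0.5·0.8·3 + 0.5·0.2·3 + 0.5·0.8·1 + 0.5·0.2·4
= 2.3

E[P2] = 3.8 (similar calculation)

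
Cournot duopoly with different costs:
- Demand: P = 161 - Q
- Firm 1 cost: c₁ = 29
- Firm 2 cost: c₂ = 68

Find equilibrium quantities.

q₁* = 57.0, q₂* = 18.0

Work:
Reaction: q₁ = (161 - 29 - q₂)/2
Reaction: q₂ = (161 - 68 - q₁)/2
Solve simultaneously:
q₁* = (161 - 2×29 + 68)/3 = 57.0
q₂* = (161 - 2×68 + 29)/3 = 18.0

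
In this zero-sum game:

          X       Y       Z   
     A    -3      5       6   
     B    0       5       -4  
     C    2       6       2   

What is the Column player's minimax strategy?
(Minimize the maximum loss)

Column should play X, value = 2

Work:
Column player minimizes Row's maximum payoff:
Column X: max payoff to Row = 2
Column Y: max payoff to Row = 6
Column Z: max payoff to Row = 6
Minimum is 2, achieved by column X.
Minimax strategy: X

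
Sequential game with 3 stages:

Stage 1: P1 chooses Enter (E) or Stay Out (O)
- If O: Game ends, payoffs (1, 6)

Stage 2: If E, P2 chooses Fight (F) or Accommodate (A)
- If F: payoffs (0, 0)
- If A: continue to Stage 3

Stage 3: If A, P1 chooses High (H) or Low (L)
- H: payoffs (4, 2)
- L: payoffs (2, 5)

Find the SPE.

SPE: (E, A, H); Outcome (4, 2)

Work:
Stage 3: P1 chooses H (4 vs 2)
Stage 2: P2: F->0, A->2 (anticipating H). Choose A
Stage 1: P1: O->1, E->4 (anticipating A, H). Choose E
SPE path: E -> A -> H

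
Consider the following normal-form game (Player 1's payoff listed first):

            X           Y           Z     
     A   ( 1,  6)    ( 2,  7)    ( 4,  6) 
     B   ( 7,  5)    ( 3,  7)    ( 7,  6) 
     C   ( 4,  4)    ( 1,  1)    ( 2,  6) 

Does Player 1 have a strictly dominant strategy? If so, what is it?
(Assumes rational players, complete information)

Yes, Player 1's strictly dominant strategy is B

Work:
A strategy strictly dominates another if it gives a strictly higher payoff against every opponent action. Compare each pair of P1's strategies column-by-column:
  A vs B: [1 vs 7, 2 vs 3, 4 vs 7] → A does not strictly dominate B (column X: 1 ≤ 7)
  A vs C: [1 vs 4, 2 vs 1, 4 vs 2] → A does not strictly dominate C (column X: 1 ≤ 4)
  B vs A: [7 vs 1, 3 vs 2, 7 vs 4] → B strictly dominates A
  B vs C: [7 vs 4, 3 vs 1, 7 vs 2] → B strictly dominates C
  C vs A: [4 vs 1, 1 vs 2, 2 vs 4] → C does not strictly dominate A (column Y: 1 ≤ 2)
  C vs B: [4 vs 7, 1 vs 3, 2 vs 7] → C does not strictly dominate B (column X: 4 ≤ 7)
B strictly dominates every other strategy → strictly dominant.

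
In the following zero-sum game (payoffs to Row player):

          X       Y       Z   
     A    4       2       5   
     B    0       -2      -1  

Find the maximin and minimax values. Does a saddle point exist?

Maximin = 2, Minimax = 2, Saddle: True

Work:
Row minimums: [2, -2] → maximin = 2
Column maximums: [4, 2, 5] → minimax = 2
Saddle point exists! Game value = 2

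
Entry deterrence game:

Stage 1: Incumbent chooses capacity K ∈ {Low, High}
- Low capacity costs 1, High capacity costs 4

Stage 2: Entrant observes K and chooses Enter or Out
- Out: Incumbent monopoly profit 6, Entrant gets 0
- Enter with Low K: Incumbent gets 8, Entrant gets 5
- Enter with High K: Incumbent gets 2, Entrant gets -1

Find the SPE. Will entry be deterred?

SPE: (Low, Enter|Low, Out|High); Entry not deterred. Incumbent net profit = 7, Entrant gets 5

Work:
After Low K: Entrant enters (5 > 0)
After High K: Entrant stays out (-1 < 0)
Incumbent: Low → 8−1=7, High → 6−4=2
Incumbent chooses Low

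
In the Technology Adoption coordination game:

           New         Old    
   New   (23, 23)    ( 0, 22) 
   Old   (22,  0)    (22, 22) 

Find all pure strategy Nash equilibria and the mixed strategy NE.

Pure NE: (New, New) and (Old, Old); Mixed NE: p = 0.9565, q = 0.9565

Work:
Check pure NE:
(New, New): (23, 23) - no unilateral deviation beneficial
(Old, Old): (22, 22) - no unilateral deviation beneficial
Mixed NE: P1 plays New with p = 0.9565, P2 plays New with q = 0.9565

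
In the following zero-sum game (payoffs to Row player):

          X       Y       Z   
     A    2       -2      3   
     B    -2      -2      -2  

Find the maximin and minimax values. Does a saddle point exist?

Maximin = -2, Minimax = -2, Saddle: True

Work:
Row minimums: [-2, -2] → maximin = -2
Column maximums: [2, -2, 3] → minimax = -2
Saddle point exists! Game value = -2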